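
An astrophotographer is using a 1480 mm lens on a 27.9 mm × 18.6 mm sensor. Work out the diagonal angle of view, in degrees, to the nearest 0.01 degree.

Sensor diagonal = √(27.9² + 18.6²) = √1124.3700 ≈ 33.5316 mm.
Angle of view α = 2·arctan(d/2f) with d = 33.5316 mm and f = 1480 mm.
d/2f = 0.01133; arctan(0.01133) ≈ 0.6490°, so α ≈ 1.2981°.

1.30°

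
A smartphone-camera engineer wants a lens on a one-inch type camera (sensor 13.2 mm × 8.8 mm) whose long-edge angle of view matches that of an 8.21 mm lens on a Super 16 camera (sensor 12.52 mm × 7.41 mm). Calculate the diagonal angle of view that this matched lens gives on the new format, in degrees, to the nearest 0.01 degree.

Equal long-edge AOV ⇒ f₂ = f₁ · 13.2/12.52 = 8.21 × 1.05431 ≈ 8.6559 mm.
Sensor diagonal = √(13.2² + 8.8²) = √251.6800 ≈ 15.8644 mm.
Diagonal AOV on the new format = 2·arctan(15.8644 / (2 × 8.6559)) = 2·arctan(0.91639) ≈ 85.0038°.

85.00°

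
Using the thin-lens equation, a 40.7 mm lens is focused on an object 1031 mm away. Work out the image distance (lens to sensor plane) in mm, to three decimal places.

1/dᵢ = 1/f − 1/dₒ = 1/40.7 − 1/1031 = 0.0236001 mm⁻¹.
dᵢ = 1/0.0236001 ≈ 42.3727 mm.

42.373 mm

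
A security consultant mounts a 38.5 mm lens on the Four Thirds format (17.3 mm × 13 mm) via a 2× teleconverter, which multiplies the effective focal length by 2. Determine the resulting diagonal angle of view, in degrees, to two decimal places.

16.00°

Effective focal length f = 38.5 × 2 = 77 mm.
Sensor diagonal = √(17.3² + 13²) = √468.2900 ≈ 21.6400 mm.
α = 2·arctan(21.640 / (2 × 77)) = 2·arctan(0.14052) ≈ 15.9976°.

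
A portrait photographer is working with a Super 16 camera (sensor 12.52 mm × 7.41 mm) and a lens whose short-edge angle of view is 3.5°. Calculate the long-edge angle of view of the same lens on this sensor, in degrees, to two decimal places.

5.91°

From the short-edge AOV: f = 7.41 / (2·tan(1.75°)) = 7.41 / 0.06111 ≈ 121.2656 mm.
Long-edge AOV = 2·arctan(12.52 / (2 × 121.2656)) = 2·arctan(0.05162) ≈ 5.9102°.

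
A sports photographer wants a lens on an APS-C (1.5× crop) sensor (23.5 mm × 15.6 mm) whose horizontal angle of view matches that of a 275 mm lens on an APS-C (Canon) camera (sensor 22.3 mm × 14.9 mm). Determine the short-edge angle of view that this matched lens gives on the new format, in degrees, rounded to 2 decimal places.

3.08°

Equal horizontal AOV ⇒ f₂ = f₁ · 23.5/22.3 = 275 × 1.05381 ≈ 289.7982 mm.
Short-edge AOV on the new format = 2·arctan(15.6 / (2 × 289.7982)) = 2·arctan(0.02692) ≈ 3.0835°.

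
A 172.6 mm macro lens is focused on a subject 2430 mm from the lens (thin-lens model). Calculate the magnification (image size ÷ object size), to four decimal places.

0.0765×

Thin lens: 1/f = 1/dₒ + 1/dᵢ → 1/dᵢ = 1/172.6 − 1/2430 = 0.0053822 mm⁻¹, so dᵢ ≈ 185.7969 mm.
Magnification m = dᵢ/dₒ = 185.7969/2430 ≈ 0.07646.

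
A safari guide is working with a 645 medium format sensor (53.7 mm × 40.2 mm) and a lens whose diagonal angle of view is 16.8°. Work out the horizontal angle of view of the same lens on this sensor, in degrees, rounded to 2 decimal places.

13.48°

Sensor diagonal = √(53.7² + 40.2²) = √4499.7300 ≈ 67.0800 mm.
From the diagonal AOV: f = 67.0800 / (2·tan(8.4°)) = 67.0800 / 0.29533 ≈ 227.1325 mm.
Horizontal AOV = 2·arctan(53.7 / (2 × 227.1325)) = 2·arctan(0.11821) ≈ 13.4836°.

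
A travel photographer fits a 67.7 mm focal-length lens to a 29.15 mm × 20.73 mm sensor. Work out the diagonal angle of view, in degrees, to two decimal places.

29.60°

Sensor diagonal = √(29.15² + 20.73²) = √1279.4554 ≈ 35.7695 mm.
Angle of view α = 2·arctan(d/2f) with d = 35.7695 mm and f = 67.7 mm.
d/2f = 0.26418; arctan(0.26418) ≈ 14.7981°, so α ≈ 29.5962°.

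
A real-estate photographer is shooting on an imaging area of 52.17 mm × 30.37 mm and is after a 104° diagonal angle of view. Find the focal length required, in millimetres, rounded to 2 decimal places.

23.58 mm

Sensor diagonal = √(52.17² + 30.37²) = √3644.0458 ≈ 60.3659 mm.
From α = 2·arctan(d/2f) we get f = d / (2·tan(α/2)).
With d = 60.3659 mm and α/2 = 52°, tan(α/2) ≈ 1.27994, so f ≈ 60.3659 / 2.55988 ≈ 23.5815 mm.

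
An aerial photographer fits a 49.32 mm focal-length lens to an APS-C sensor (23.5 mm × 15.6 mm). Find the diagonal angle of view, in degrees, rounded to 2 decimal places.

Sensor diagonal = √(23.5² + 15.6²) = √795.6100 ≈ 28.2066 mm.
Angle of view α = 2·arctan(d/2f) with d = 28.2066 mm and f = 49.32 mm.
d/2f = 0.28595; arctan(0.28595) ≈ 15.9581°, so α ≈ 31.9162°.

31.92°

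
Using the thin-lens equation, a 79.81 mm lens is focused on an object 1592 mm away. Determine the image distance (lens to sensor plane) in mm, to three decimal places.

84.022 mm

1/dᵢ = 1/f − 1/dₒ = 1/79.81 − 1/1592 = 0.0119016 mm⁻¹.
dᵢ = 1/0.0119016 ≈ 84.0222 mm.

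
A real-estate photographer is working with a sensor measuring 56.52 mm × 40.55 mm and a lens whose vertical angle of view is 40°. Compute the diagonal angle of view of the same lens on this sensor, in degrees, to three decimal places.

From the vertical AOV: f = 40.55 / (2·tan(20°)) = 40.55 / 0.72794 ≈ 55.7051 mm.
Sensor diagonal = √(56.52² + 40.55²) = √4838.8129 ≈ 69.5616 mm.
Diagonal AOV = 2·arctan(69.5616 / (2 × 55.7051)) = 2·arctan(0.62437) ≈ 63.9591°.

63.959°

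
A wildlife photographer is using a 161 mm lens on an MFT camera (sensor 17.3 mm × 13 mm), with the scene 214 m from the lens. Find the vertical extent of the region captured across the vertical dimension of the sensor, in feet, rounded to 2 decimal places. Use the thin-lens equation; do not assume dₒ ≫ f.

dₒ: 214 m = 214000 mm.
Similar triangles through the lens centre give W/dₒ = h/dᵢ; with 1/f = 1/dₒ + 1/dᵢ this gives W = h·(dₒ − f)/f.
W = 13 mm × (214000 − 161) / 161 = 13 × 1328.1925 ≈ 17266.503 mm = 17266.503/304.8 ft = 56.6486 ft.

56.65 ft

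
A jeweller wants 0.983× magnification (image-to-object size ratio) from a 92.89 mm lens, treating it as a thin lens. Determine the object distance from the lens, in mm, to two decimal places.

187.39 mm

With m = dᵢ/dₒ and 1/f = 1/dₒ + 1/dᵢ, substituting dᵢ = m·dₒ gives 1/f = (1 + 1/m)/dₒ, hence dₒ = f·(1 + 1/m).
dₒ = 92.89 × (1 + 1/0.983) = 92.89 × 2.01729 ≈ 187.386 mm.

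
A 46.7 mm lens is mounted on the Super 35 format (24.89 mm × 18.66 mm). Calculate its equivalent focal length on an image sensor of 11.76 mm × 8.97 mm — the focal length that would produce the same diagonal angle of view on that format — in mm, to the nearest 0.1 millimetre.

22.2 mm

Sensor diagonal = √(24.89² + 18.66²) = √967.7077 ≈ 31.1080 mm.
Sensor diagonal = √(11.76² + 8.97²) = √218.7585 ≈ 14.7905 mm.
Equal angle of view means equal diagonal/f ratio, so f₂ = f₁ · (diagonal₂/diagonal₁) = 46.7 × 14.7905/31.1080.
f₂ = 46.7 × 0.47546 ≈ 22.204 mm.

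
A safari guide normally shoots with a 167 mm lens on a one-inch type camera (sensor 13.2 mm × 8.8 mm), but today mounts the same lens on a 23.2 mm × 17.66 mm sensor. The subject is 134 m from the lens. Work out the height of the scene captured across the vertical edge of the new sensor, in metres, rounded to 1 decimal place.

The focal length stays 167 mm; the relevant sensor dimension is now h = 17.66 mm. Object distance dₒ = 134 m = 134000 mm.
Thin-lens field height W = h·(dₒ − f)/f = 17.66 × (134000 − 167)/167 ≈ 14152.639 mm = 14.1526 m.

14.2 m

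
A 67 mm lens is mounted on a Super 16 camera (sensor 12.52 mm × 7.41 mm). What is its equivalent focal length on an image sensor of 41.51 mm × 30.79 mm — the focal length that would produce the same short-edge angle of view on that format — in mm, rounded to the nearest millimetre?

278 mm

Equal angle of view means equal height/f ratio, so f₂ = f₁ · (height₂/height₁) = 67 × 30.79/7.41.
f₂ = 67 × 4.15520 ≈ 278.398 mm.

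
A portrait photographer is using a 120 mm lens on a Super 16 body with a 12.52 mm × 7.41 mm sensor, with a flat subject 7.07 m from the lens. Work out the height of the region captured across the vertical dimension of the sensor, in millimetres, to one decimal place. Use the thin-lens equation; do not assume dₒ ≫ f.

429.2 mm

dₒ: 7.07 m = 7070 mm.
Similar triangles through the lens centre give W/dₒ = h/dᵢ; with 1/f = 1/dₒ + 1/dᵢ this gives W = h·(dₒ − f)/f.
W = 7.41 mm × (7070 − 120) / 120 = 7.41 × 57.9167 ≈ 429.163 mm.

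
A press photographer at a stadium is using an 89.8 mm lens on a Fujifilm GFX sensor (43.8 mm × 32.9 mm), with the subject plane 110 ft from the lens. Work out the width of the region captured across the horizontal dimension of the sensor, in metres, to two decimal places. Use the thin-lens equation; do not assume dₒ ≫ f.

16.31 m

dₒ: 110 ft × 304.8 mm/ft = 33528.00 mm.
Similar triangles through the lens centre give W/dₒ = w/dᵢ; with 1/f = 1/dₒ + 1/dᵢ this gives W = w·(dₒ − f)/f.
W = 43.8 mm × (33528 − 89.8) / 89.8 = 43.8 × 372.3630 ≈ 16309.500 mm = 16.3095 m.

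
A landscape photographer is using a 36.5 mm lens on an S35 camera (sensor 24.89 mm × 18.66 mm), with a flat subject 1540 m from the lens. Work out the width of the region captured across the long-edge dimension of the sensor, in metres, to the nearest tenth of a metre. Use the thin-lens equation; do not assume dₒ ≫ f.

1050.1 m

dₒ: 1540 m = 1.54e+06 mm.
Similar triangles through the lens centre give W/dₒ = w/dᵢ; with 1/f = 1/dₒ + 1/dᵢ this gives W = w·(dₒ − f)/f.
W = 24.89 mm × (1.54e+06 − 36.5) / 36.5 = 24.89 × 42190.7808 ≈ 1050128.535 mm = 1050.13 m.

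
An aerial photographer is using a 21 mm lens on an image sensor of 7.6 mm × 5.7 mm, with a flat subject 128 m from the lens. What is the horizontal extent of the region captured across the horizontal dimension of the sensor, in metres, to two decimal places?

dₒ: 128 m = 128000 mm.
Similar triangles through the lens centre give W/dₒ = w/dᵢ; with 1/f = 1/dₒ + 1/dᵢ this gives W = w·(dₒ − f)/f.
W = 7.6 mm × (128000 − 21) / 21 = 7.6 × 6094.2381 ≈ 46316.210 mm = 46.3162 m.

46.32 m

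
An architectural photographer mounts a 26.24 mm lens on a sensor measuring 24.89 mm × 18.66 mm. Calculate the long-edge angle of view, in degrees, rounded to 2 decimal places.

50.75°

Angle of view α = 2·arctan(w/2f) with w = 24.89 mm and f = 26.24 mm.
w/2f = 0.47428; arctan(0.47428) ≈ 25.3739°, so α ≈ 50.7477°.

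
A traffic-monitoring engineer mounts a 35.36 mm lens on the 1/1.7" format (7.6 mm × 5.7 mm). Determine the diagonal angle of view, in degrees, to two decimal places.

Sensor diagonal = √(7.6² + 5.7²) = √90.2500 ≈ 9.5000 mm.
Angle of view α = 2·arctan(d/2f) with d = 9.5000 mm and f = 35.36 mm.
d/2f = 0.13433; arctan(0.13433) ≈ 7.6509°, so α ≈ 15.3018°.

15.30°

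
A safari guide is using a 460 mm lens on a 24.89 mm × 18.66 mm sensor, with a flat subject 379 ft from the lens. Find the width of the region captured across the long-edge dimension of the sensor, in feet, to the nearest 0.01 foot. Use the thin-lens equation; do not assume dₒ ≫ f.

20.43 ft

dₒ: 379 ft × 304.8 mm/ft = 115519.20 mm.
Similar triangles through the lens centre give W/dₒ = w/dᵢ; with 1/f = 1/dₒ + 1/dᵢ this gives W = w·(dₒ − f)/f.
W = 24.89 mm × (115519 − 460) / 460 = 24.89 × 250.1287 ≈ 6225.703 mm = 6225.703/304.8 ft = 20.4255 ft.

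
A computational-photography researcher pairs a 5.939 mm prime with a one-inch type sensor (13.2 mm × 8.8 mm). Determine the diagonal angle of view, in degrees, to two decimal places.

106.35°

Sensor diagonal = √(13.2² + 8.8²) = √251.6800 ≈ 15.8644 mm.
Angle of view α = 2·arctan(d/2f) with d = 15.8644 mm and f = 5.939 mm.
d/2f = 1.33561; arctan(1.33561) ≈ 53.1771°, so α ≈ 106.3542°.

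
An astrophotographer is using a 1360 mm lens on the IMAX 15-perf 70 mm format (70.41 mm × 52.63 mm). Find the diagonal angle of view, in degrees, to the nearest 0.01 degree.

3.70°

Sensor diagonal = √(70.41² + 52.63²) = √7727.4850 ≈ 87.9061 mm.
Angle of view α = 2·arctan(d/2f) with d = 87.9061 mm and f = 1360 mm.
d/2f = 0.03232; arctan(0.03232) ≈ 1.8511°, so α ≈ 3.7021°.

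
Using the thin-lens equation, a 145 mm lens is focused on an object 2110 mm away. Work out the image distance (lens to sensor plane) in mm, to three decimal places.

1/dᵢ = 1/f − 1/dₒ = 1/145 − 1/2110 = 0.0064226 mm⁻¹.
dᵢ = 1/0.0064226 ≈ 155.6997 mm.

155.700 mm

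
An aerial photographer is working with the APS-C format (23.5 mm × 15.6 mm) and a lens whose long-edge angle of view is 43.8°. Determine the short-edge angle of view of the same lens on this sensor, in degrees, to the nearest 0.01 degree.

29.88°

From the long-edge AOV: f = 23.5 / (2·tan(21.9°)) = 23.5 / 0.80399 ≈ 29.2290 mm.
Short-edge AOV = 2·arctan(15.6 / (2 × 29.2290)) = 2·arctan(0.26686) ≈ 29.8833°.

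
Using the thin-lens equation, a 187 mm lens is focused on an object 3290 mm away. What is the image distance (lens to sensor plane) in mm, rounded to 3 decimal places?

1/dᵢ = 1/f − 1/dₒ = 1/187 − 1/3290 = 0.0050436 mm⁻¹.
dᵢ = 1/0.0050436 ≈ 198.2694 mm.

198.269 mm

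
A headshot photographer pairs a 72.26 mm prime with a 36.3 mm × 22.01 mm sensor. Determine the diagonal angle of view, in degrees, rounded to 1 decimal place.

Sensor diagonal = √(36.3² + 22.01²) = √1802.1301 ≈ 42.4515 mm.
Angle of view α = 2·arctan(d/2f) with d = 42.4515 mm and f = 72.26 mm.
d/2f = 0.29374; arctan(0.29374) ≈ 16.3697°, so α ≈ 32.7394°.

32.7°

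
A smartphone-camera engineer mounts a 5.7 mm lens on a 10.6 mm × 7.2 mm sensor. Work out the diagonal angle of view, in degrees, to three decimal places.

Sensor diagonal = √(10.6² + 7.2²) = √164.2000 ≈ 12.8141 mm.
Angle of view α = 2·arctan(d/2f) with d = 12.8141 mm and f = 5.7 mm.
d/2f = 1.12404; arctan(1.12404) ≈ 48.3422°, so α ≈ 96.6843°.

96.684°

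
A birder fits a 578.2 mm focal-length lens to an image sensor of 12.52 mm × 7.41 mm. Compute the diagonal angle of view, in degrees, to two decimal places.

1.44°

Sensor diagonal = √(12.52² + 7.41²) = √211.6585 ≈ 14.5485 mm.
Angle of view α = 2·arctan(d/2f) with d = 14.5485 mm and f = 578.2 mm.
d/2f = 0.01258; arctan(0.01258) ≈ 0.7208°, so α ≈ 1.4416°.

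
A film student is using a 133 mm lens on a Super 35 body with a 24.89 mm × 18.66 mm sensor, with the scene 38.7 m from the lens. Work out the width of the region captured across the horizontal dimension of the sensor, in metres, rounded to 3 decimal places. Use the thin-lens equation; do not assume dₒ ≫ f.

dₒ: 38.7 m = 38700 mm.
Similar triangles through the lens centre give W/dₒ = w/dᵢ; with 1/f = 1/dₒ + 1/dᵢ this gives W = w·(dₒ − f)/f.
W = 24.89 mm × (38700 − 133) / 133 = 24.89 × 289.9774 ≈ 7217.539 mm = 7.21754 m.

7.218 m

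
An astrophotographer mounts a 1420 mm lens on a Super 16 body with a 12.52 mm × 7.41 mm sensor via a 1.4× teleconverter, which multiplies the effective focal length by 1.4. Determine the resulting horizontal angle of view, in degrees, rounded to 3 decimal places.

0.361°

Effective focal length f = 1420 × 1.4 = 1988 mm.
α = 2·arctan(12.52 / (2 × 1988)) = 2·arctan(0.00315) ≈ 0.3608°.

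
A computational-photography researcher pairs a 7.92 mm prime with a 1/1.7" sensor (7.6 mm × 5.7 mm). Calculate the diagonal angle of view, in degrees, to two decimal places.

Sensor diagonal = √(7.6² + 5.7²) = √90.2500 ≈ 9.5000 mm.
Angle of view α = 2·arctan(d/2f) with d = 9.5000 mm and f = 7.92 mm.
d/2f = 0.59975; arctan(0.59975) ≈ 30.9531°, so α ≈ 61.9062°.

61.91°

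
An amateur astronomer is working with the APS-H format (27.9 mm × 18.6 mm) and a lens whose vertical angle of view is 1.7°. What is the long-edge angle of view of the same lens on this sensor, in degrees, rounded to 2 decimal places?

2.55°

From the vertical AOV: f = 18.6 / (2·tan(0.85°)) = 18.6 / 0.02967 ≈ 626.8372 mm.
Long-edge AOV = 2·arctan(27.9 / (2 × 626.8372)) = 2·arctan(0.02225) ≈ 2.5498°.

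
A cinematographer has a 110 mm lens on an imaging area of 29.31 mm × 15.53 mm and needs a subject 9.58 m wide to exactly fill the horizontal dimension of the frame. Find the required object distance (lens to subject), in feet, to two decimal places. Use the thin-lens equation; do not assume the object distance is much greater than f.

W: 9.58 m = 9580 mm.
Magnification m = w/W = dᵢ/dₒ; combined with 1/f = 1/dₒ + 1/dᵢ this gives dₒ = f·(1 + W/w).
dₒ = 110 mm × (1 + 9580/29.31) = 110 × 327.8509 ≈ 36063.599 mm = 36063.599/304.8 ft = 118.319 ft.

118.32 ft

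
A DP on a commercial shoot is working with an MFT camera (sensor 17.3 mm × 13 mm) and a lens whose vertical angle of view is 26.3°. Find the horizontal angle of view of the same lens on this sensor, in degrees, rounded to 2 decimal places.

34.54°

From the vertical AOV: f = 13 / (2·tan(13.15°)) = 13 / 0.46725 ≈ 27.8221 mm.
Horizontal AOV = 2·arctan(17.3 / (2 × 27.8221)) = 2·arctan(0.31090) ≈ 34.5414°.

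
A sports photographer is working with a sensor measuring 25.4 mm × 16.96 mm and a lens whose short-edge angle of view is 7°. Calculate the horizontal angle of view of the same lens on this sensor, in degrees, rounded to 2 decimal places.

10.47°

From the short-edge AOV: f = 16.96 / (2·tan(3.5°)) = 16.96 / 0.12233 ≈ 138.6468 mm.
Horizontal AOV = 2·arctan(25.4 / (2 × 138.6468)) = 2·arctan(0.09160) ≈ 10.4673°.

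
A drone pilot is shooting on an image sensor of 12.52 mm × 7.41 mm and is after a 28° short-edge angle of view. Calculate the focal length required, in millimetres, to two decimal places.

From α = 2·arctan(h/2f) we get f = h / (2·tan(α/2)).
With h = 7.41 mm and α/2 = 14°, tan(α/2) ≈ 0.24933, so f ≈ 7.41 / 0.49866 ≈ 14.8599 mm.

14.86 mm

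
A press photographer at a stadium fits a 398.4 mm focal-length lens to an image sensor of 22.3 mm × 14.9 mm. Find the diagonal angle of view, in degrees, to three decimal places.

Sensor diagonal = √(22.3² + 14.9²) = √719.3000 ≈ 26.8198 mm.
Angle of view α = 2·arctan(d/2f) with d = 26.8198 mm and f = 398.4 mm.
d/2f = 0.03366; arctan(0.03366) ≈ 1.9278°, so α ≈ 3.8556°.

3.856°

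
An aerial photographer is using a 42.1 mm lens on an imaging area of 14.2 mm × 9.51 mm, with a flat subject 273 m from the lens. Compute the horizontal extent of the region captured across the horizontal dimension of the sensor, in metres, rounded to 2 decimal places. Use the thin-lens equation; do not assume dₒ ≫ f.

dₒ: 273 m = 273000 mm.
Similar triangles through the lens centre give W/dₒ = w/dᵢ; with 1/f = 1/dₒ + 1/dᵢ this gives W = w·(dₒ − f)/f.
W = 14.2 mm × (273000 − 42.1) / 42.1 = 14.2 × 6483.5606 ≈ 92066.560 mm = 92.0666 m.

92.07 m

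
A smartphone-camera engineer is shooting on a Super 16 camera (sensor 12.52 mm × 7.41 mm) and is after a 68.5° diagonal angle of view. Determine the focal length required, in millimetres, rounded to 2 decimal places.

10.68 mm

Sensor diagonal = √(12.52² + 7.41²) = √211.6585 ≈ 14.5485 mm.
From α = 2·arctan(d/2f) we get f = d / (2·tan(α/2)).
With d = 14.5485 mm and α/2 = 34.25°, tan(α/2) ≈ 0.68088, so f ≈ 14.5485 / 1.36175 ≈ 10.6837 mm.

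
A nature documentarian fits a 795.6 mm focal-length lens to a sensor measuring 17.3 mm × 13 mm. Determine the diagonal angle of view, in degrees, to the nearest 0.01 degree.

Sensor diagonal = √(17.3² + 13²) = √468.2900 ≈ 21.6400 mm.
Angle of view α = 2·arctan(d/2f) with d = 21.6400 mm and f = 795.6 mm.
d/2f = 0.01360; arctan(0.01360) ≈ 0.7792°, so α ≈ 1.5583°.

1.56°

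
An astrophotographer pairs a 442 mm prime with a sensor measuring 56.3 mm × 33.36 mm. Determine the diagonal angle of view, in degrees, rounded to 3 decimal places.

8.468°

Sensor diagonal = √(56.3² + 33.36²) = √4282.5796 ≈ 65.4414 mm.
Angle of view α = 2·arctan(d/2f) with d = 65.4414 mm and f = 442 mm.
d/2f = 0.07403; arctan(0.07403) ≈ 4.2338°, so α ≈ 8.4676°.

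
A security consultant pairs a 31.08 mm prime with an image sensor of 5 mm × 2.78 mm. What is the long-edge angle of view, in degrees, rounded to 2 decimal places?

Angle of view α = 2·arctan(w/2f) with w = 5 mm and f = 31.08 mm.
w/2f = 0.08044; arctan(0.08044) ≈ 4.5988°, so α ≈ 9.1977°.

9.20°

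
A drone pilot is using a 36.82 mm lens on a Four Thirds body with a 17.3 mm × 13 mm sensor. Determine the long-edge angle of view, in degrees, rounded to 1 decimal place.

Angle of view α = 2·arctan(w/2f) with w = 17.3 mm and f = 36.82 mm.
w/2f = 0.23493; arctan(0.23493) ≈ 13.2206°, so α ≈ 26.4411°.

26.4°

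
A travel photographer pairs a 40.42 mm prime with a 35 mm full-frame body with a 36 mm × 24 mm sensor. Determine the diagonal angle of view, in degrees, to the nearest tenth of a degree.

Sensor diagonal = √(36² + 24²) = √1872.0000 ≈ 43.2666 mm.
Angle of view α = 2·arctan(d/2f) with d = 43.2666 mm and f = 40.42 mm.
d/2f = 0.53521; arctan(0.53521) ≈ 28.1563°, so α ≈ 56.3125°.

56.3°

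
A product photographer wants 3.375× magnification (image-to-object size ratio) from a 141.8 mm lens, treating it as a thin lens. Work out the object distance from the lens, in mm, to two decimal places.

183.81 mm

With m = dᵢ/dₒ and 1/f = 1/dₒ + 1/dᵢ, substituting dᵢ = m·dₒ gives 1/f = (1 + 1/m)/dₒ, hence dₒ = f·(1 + 1/m).
dₒ = 141.8 × (1 + 1/3.375) = 141.8 × 1.29630 ≈ 183.815 mm.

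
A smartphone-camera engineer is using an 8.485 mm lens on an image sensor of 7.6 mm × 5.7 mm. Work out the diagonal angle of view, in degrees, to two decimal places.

58.48°

Sensor diagonal = √(7.6² + 5.7²) = √90.2500 ≈ 9.5000 mm.
Angle of view α = 2·arctan(d/2f) with d = 9.5000 mm and f = 8.485 mm.
d/2f = 0.55981; arctan(0.55981) ≈ 29.2406°, so α ≈ 58.4812°.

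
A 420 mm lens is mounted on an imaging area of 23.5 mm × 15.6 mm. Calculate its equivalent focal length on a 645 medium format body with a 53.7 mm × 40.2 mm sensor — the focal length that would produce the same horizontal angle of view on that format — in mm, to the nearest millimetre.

Equal angle of view means equal width/f ratio, so f₂ = f₁ · (width₂/width₁) = 420 × 53.7/23.5.
f₂ = 420 × 2.28511 ≈ 959.745 mm.

960 mm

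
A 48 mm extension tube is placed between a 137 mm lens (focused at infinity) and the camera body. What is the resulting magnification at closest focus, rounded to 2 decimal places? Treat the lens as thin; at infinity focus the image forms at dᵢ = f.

The tube moves the image plane from f to f + e, so dᵢ = 137 + 48 = 185 mm. Focus is achieved when 1/f = 1/dₒ + 1/dᵢ, giving dₒ = 1/(1/f − 1/(f+e)).
Magnification m = dᵢ/dₒ = (f+e)·(1/f − 1/(f+e)) = e/f = 48/137 ≈ 0.3504.

0.35×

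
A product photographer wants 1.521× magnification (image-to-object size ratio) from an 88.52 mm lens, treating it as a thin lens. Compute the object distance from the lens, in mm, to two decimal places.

With m = dᵢ/dₒ and 1/f = 1/dₒ + 1/dᵢ, substituting dᵢ = m·dₒ gives 1/f = (1 + 1/m)/dₒ, hence dₒ = f·(1 + 1/m).
dₒ = 88.52 × (1 + 1/1.521) = 88.52 × 1.65746 ≈ 146.719 mm.

146.72 mm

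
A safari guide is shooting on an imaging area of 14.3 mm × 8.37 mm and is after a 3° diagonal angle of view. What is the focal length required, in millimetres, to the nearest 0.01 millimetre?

316.38 mm

Sensor diagonal = √(14.3² + 8.37²) = √274.5469 ≈ 16.5695 mm.
From α = 2·arctan(d/2f) we get f = d / (2·tan(α/2)).
With d = 16.5695 mm and α/2 = 1.5°, tan(α/2) ≈ 0.02619, so f ≈ 16.5695 / 0.05237 ≈ 316.3810 mm.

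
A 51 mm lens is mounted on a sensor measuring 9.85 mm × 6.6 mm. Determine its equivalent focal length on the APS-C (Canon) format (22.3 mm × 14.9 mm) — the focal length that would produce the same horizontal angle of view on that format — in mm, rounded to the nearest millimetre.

Equal angle of view means equal width/f ratio, so f₂ = f₁ · (width₂/width₁) = 51 × 22.3/9.85.
f₂ = 51 × 2.26396 ≈ 115.462 mm.

115 mm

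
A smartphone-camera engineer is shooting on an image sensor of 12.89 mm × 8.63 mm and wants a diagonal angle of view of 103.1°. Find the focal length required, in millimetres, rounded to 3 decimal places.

Sensor diagonal = √(12.89² + 8.63²) = √240.6290 ≈ 15.5122 mm.
From α = 2·arctan(d/2f) we get f = d / (2·tan(α/2)).
With d = 15.5122 mm and α/2 = 51.55°, tan(α/2) ≈ 1.25943, so f ≈ 15.5122 / 2.51885 ≈ 6.1584 mm.

6.158 mm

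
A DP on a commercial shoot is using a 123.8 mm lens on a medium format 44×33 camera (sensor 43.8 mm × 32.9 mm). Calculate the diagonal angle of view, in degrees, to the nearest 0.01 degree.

Sensor diagonal = √(43.8² + 32.9²) = √3000.8500 ≈ 54.7800 mm.
Angle of view α = 2·arctan(d/2f) with d = 54.7800 mm and f = 123.8 mm.
d/2f = 0.22124; arctan(0.22124) ≈ 12.4754°, so α ≈ 24.9508°.

24.95°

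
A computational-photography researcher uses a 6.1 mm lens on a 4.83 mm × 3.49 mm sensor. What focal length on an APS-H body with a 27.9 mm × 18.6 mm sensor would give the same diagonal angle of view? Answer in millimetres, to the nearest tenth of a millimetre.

34.3 mm

Sensor diagonal = √(4.83² + 3.49²) = √35.5090 ≈ 5.9589 mm.
Sensor diagonal = √(27.9² + 18.6²) = √1124.3700 ≈ 33.5316 mm.
Equal angle of view means equal diagonal/f ratio, so f₂ = f₁ · (diagonal₂/diagonal₁) = 6.1 × 33.5316/5.9589.
f₂ = 6.1 × 5.62711 ≈ 34.325 mm.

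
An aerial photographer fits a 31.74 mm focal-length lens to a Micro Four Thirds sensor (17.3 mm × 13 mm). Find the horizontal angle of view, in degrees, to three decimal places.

30.489°

Angle of view α = 2·arctan(w/2f) with w = 17.3 mm and f = 31.74 mm.
w/2f = 0.27253; arctan(0.27253) ≈ 15.2444°, so α ≈ 30.4889°.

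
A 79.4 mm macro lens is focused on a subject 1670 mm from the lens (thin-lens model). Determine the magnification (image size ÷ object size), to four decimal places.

Thin lens: 1/f = 1/dₒ + 1/dᵢ → 1/dᵢ = 1/79.4 − 1/1670 = 0.0119957 mm⁻¹, so dᵢ ≈ 83.3635 mm.
Magnification m = dᵢ/dₒ = 83.3635/1670 ≈ 0.04992.

0.0499×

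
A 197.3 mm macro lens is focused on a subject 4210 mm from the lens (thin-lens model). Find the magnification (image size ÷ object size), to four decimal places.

Thin lens: 1/f = 1/dₒ + 1/dᵢ → 1/dᵢ = 1/197.3 − 1/4210 = 0.0048309 mm⁻¹, so dᵢ ≈ 207.0010 mm.
Magnification m = dᵢ/dₒ = 207.0010/4210 ≈ 0.04917.

0.0492×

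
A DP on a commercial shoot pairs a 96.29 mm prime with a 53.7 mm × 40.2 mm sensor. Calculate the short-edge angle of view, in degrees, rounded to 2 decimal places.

Angle of view α = 2·arctan(h/2f) with h = 40.2 mm and f = 96.29 mm.
h/2f = 0.20874; arctan(0.20874) ≈ 11.7909°, so α ≈ 23.5817°.

23.58°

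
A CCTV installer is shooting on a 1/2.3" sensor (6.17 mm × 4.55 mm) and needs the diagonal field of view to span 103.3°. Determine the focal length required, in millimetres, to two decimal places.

3.03 mm

Sensor diagonal = √(6.17² + 4.55²) = √58.7714 ≈ 7.6663 mm.
From α = 2·arctan(d/2f) we get f = d / (2·tan(α/2)).
With d = 7.6663 mm and α/2 = 51.65°, tan(α/2) ≈ 1.26395, so f ≈ 7.6663 / 2.52790 ≈ 3.0327 mm.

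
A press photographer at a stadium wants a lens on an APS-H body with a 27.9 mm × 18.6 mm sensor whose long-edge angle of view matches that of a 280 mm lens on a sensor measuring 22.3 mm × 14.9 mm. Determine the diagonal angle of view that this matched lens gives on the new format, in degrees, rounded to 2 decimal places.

5.48°

Equal long-edge AOV ⇒ f₂ = f₁ · 27.9/22.3 = 280 × 1.25112 ≈ 350.3139 mm.
Sensor diagonal = √(27.9² + 18.6²) = √1124.3700 ≈ 33.5316 mm.
Diagonal AOV on the new format = 2·arctan(33.5316 / (2 × 350.3139)) = 2·arctan(0.04786) ≈ 5.4801°.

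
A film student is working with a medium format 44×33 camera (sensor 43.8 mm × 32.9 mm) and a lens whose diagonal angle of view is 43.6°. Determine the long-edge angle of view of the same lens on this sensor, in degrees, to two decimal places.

35.47°

Sensor diagonal = √(43.8² + 32.9²) = √3000.8500 ≈ 54.7800 mm.
From the diagonal AOV: f = 54.7800 / (2·tan(21.8°)) = 54.7800 / 0.79994 ≈ 68.4799 mm.
Long-edge AOV = 2·arctan(43.8 / (2 × 68.4799)) = 2·arctan(0.31980) ≈ 35.4687°.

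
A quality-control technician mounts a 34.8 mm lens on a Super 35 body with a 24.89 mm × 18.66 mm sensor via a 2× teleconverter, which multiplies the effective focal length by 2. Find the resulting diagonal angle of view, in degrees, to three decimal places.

Effective focal length f = 34.8 × 2 = 69.6 mm.
Sensor diagonal = √(24.89² + 18.66²) = √967.7077 ≈ 31.1080 mm.
α = 2·arctan(31.108 / (2 × 69.6)) = 2·arctan(0.22348) ≈ 25.1946°.

25.195°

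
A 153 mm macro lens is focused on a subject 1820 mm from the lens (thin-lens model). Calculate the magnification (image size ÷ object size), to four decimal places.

0.0918×

Thin lens: 1/f = 1/dₒ + 1/dᵢ → 1/dᵢ = 1/153 − 1/1820 = 0.0059865 mm⁻¹, so dᵢ ≈ 167.0426 mm.
Magnification m = dᵢ/dₒ = 167.0426/1820 ≈ 0.09178.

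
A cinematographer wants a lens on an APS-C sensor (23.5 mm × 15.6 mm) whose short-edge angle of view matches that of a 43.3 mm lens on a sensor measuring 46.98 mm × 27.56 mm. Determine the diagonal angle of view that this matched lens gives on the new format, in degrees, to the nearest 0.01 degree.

59.83°

Equal short-edge AOV ⇒ f₂ = f₁ · 15.6/27.56 = 43.3 × 0.56604 ≈ 24.5094 mm.
Sensor diagonal = √(23.5² + 15.6²) = √795.6100 ≈ 28.2066 mm.
Diagonal AOV on the new format = 2·arctan(28.2066 / (2 × 24.5094)) = 2·arctan(0.57542) ≈ 59.8342°.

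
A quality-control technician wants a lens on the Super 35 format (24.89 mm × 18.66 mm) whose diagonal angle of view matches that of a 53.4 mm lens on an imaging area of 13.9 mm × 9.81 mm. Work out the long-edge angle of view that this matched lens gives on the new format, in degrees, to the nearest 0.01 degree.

Sensor diagonal = √(13.9² + 9.81²) = √289.4461 ≈ 17.0131 mm.
Sensor diagonal = √(24.89² + 18.66²) = √967.7077 ≈ 31.1080 mm.
Equal diagonal AOV ⇒ f₂ = f₁ · 31.1080/17.0131 = 53.4 × 1.82847 ≈ 97.6404 mm.
Long-edge AOV on the new format = 2·arctan(24.89 / (2 × 97.6404)) = 2·arctan(0.12746) ≈ 14.5272°.

14.53°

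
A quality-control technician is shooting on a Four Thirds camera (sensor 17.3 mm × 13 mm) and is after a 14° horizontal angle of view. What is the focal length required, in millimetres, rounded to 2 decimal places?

70.45 mm

From α = 2·arctan(w/2f) we get f = w / (2·tan(α/2)).
With w = 17.3 mm and α/2 = 7°, tan(α/2) ≈ 0.12278, so f ≈ 17.3 / 0.24557 ≈ 70.4486 mm.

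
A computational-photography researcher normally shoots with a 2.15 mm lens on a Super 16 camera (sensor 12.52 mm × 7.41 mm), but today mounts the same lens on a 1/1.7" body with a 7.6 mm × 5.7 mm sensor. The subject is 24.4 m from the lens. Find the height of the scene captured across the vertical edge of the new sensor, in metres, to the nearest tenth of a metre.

64.7 m

The focal length stays 2.15 mm; the relevant sensor dimension is now h = 5.7 mm. Object distance dₒ = 24.4 m = 24400 mm.
Thin-lens field height W = h·(dₒ − f)/f = 5.7 × (24400 − 2.15)/2.15 ≈ 64682.672 mm = 64.6827 m.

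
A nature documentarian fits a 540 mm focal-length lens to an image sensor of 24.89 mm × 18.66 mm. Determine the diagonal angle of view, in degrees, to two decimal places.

3.30°

Sensor diagonal = √(24.89² + 18.66²) = √967.7077 ≈ 31.1080 mm.
Angle of view α = 2·arctan(d/2f) with d = 31.1080 mm and f = 540 mm.
d/2f = 0.02880; arctan(0.02880) ≈ 1.6499°, so α ≈ 3.2997°.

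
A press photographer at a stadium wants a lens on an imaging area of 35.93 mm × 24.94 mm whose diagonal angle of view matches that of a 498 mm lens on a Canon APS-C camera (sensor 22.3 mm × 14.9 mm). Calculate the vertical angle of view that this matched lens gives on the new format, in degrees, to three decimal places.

Sensor diagonal = √(22.3² + 14.9²) = √719.3000 ≈ 26.8198 mm.
Sensor diagonal = √(35.93² + 24.94²) = √1912.9685 ≈ 43.7375 mm.
Equal diagonal AOV ⇒ f₂ = f₁ · 43.7375/26.8198 = 498 × 1.63079 ≈ 812.1350 mm.
Vertical AOV on the new format = 2·arctan(24.94 / (2 × 812.1350)) = 2·arctan(0.01535) ≈ 1.7594°.

1.759°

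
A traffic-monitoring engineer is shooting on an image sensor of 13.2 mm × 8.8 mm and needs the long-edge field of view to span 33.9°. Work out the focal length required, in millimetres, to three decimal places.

From α = 2·arctan(w/2f) we get f = w / (2·tan(α/2)).
With w = 13.2 mm and α/2 = 16.95°, tan(α/2) ≈ 0.30478, so f ≈ 13.2 / 0.60955 ≈ 21.6552 mm.

21.655 mm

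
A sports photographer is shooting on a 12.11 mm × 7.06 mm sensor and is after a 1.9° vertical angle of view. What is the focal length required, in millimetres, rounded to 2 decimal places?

212.88 mm

From α = 2·arctan(h/2f) we get f = h / (2·tan(α/2)).
With h = 7.06 mm and α/2 = 0.95°, tan(α/2) ≈ 0.01658, so f ≈ 7.06 / 0.03316 ≈ 212.8795 mm.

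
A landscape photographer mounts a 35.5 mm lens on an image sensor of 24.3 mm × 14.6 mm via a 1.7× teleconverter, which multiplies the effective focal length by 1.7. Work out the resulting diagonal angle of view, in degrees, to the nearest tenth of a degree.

26.4°

Effective focal length f = 35.5 × 1.7 = 60.35 mm.
Sensor diagonal = √(24.3² + 14.6²) = √803.6500 ≈ 28.3487 mm.
α = 2·arctan(28.349 / (2 × 60.35)) = 2·arctan(0.23487) ≈ 26.4349°.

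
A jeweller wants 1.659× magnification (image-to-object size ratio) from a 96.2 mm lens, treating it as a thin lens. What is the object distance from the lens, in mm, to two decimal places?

With m = dᵢ/dₒ and 1/f = 1/dₒ + 1/dᵢ, substituting dᵢ = m·dₒ gives 1/f = (1 + 1/m)/dₒ, hence dₒ = f·(1 + 1/m).
dₒ = 96.2 × (1 + 1/1.659) = 96.2 × 1.60277 ≈ 154.187 mm.

154.19 mm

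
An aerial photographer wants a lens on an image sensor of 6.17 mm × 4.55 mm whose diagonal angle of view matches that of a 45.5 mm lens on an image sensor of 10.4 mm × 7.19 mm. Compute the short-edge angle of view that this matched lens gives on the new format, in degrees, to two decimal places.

9.43°

Sensor diagonal = √(10.4² + 7.19²) = √159.8561 ≈ 12.6434 mm.
Sensor diagonal = √(6.17² + 4.55²) = √58.7714 ≈ 7.6663 mm.
Equal diagonal AOV ⇒ f₂ = f₁ · 7.6663/12.6434 = 45.5 × 0.60634 ≈ 27.5886 mm.
Short-edge AOV on the new format = 2·arctan(4.55 / (2 × 27.5886)) = 2·arctan(0.08246) ≈ 9.4281°.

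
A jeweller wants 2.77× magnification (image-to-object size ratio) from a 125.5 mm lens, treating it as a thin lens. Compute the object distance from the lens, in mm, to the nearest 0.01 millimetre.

170.81 mm

With m = dᵢ/dₒ and 1/f = 1/dₒ + 1/dᵢ, substituting dᵢ = m·dₒ gives 1/f = (1 + 1/m)/dₒ, hence dₒ = f·(1 + 1/m).
dₒ = 125.5 × (1 + 1/2.77) = 125.5 × 1.36101 ≈ 170.807 mm.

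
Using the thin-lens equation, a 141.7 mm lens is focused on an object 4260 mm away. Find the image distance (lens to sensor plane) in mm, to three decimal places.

1/dᵢ = 1/f − 1/dₒ = 1/141.7 − 1/4260 = 0.0068224 mm⁻¹.
dᵢ = 1/0.0068224 ≈ 146.5755 mm.

146.576 mm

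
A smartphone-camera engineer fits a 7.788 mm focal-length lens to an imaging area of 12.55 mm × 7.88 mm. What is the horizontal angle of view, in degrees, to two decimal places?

77.72°

Angle of view α = 2·arctan(w/2f) with w = 12.55 mm and f = 7.788 mm.
w/2f = 0.80573; arctan(0.80573) ≈ 38.8593°, so α ≈ 77.7186°.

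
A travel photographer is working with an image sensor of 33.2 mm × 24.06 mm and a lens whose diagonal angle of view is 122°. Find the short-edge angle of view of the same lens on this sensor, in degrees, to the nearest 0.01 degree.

93.26°

Sensor diagonal = √(33.2² + 24.06²) = √1681.1236 ≈ 41.0015 mm.
From the diagonal AOV: f = 41.0015 / (2·tan(61°)) = 41.0015 / 3.60810 ≈ 11.3638 mm.
Short-edge AOV = 2·arctan(24.06 / (2 × 11.3638)) = 2·arctan(1.05863) ≈ 93.2626°.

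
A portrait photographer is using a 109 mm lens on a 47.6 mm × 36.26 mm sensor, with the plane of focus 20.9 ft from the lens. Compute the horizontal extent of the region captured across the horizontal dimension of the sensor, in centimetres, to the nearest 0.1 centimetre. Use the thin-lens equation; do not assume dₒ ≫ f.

dₒ: 20.9 ft × 304.8 mm/ft = 6370.32 mm.
Similar triangles through the lens centre give W/dₒ = w/dᵢ; with 1/f = 1/dₒ + 1/dᵢ this gives W = w·(dₒ − f)/f.
W = 47.6 mm × (6370.32 − 109) / 109 = 47.6 × 57.4433 ≈ 2734.301 mm = 273.43 cm.

273.4 cm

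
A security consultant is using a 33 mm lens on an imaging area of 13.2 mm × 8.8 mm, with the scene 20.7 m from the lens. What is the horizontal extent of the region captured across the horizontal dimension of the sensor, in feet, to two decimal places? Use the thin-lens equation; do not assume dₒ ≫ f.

27.12 ft

dₒ: 20.7 m = 20700 mm.
Similar triangles through the lens centre give W/dₒ = w/dᵢ; with 1/f = 1/dₒ + 1/dᵢ this gives W = w·(dₒ − f)/f.
W = 13.2 mm × (20700 − 33) / 33 = 13.2 × 626.2727 ≈ 8266.800 mm = 8266.800/304.8 ft = 27.122 ft.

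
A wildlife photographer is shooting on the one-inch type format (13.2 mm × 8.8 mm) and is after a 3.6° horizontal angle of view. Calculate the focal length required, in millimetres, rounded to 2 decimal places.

210.02 mm

From α = 2·arctan(w/2f) we get f = w / (2·tan(α/2)).
With w = 13.2 mm and α/2 = 1.8°, tan(α/2) ≈ 0.03143, so f ≈ 13.2 / 0.06285 ≈ 210.0154 mm.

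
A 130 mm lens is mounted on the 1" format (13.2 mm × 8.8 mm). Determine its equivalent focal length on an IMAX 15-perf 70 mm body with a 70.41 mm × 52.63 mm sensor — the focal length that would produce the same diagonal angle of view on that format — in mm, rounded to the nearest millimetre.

720 mm

Sensor diagonal = √(13.2² + 8.8²) = √251.6800 ≈ 15.8644 mm.
Sensor diagonal = √(70.41² + 52.63²) = √7727.4850 ≈ 87.9061 mm.
Equal angle of view means equal diagonal/f ratio, so f₂ = f₁ · (diagonal₂/diagonal₁) = 130 × 87.9061/15.8644.
f₂ = 130 × 5.54108 ≈ 720.341 mm.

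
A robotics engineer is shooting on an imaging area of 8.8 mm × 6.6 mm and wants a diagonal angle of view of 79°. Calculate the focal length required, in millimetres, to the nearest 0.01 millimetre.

Sensor diagonal = √(8.8² + 6.6²) = √121.0000 ≈ 11.0000 mm.
From α = 2·arctan(d/2f) we get f = d / (2·tan(α/2)).
With d = 11.0000 mm and α/2 = 39.5°, tan(α/2) ≈ 0.82434, so f ≈ 11.0000 / 1.64867 ≈ 6.6720 mm.

6.67 mm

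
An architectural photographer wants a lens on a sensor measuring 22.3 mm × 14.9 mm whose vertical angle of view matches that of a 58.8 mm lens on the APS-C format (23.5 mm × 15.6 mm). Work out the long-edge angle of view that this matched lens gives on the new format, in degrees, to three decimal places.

22.458°

Equal vertical AOV ⇒ f₂ = f₁ · 14.9/15.6 = 58.8 × 0.95513 ≈ 56.1615 mm.
Long-edge AOV on the new format = 2·arctan(22.3 / (2 × 56.1615)) = 2·arctan(0.19853) ≈ 22.4583°.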